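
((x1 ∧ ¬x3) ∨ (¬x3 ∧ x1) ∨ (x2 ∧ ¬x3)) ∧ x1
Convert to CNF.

¬x3 ∧ x1

((x1 ∧ ¬x3) ∨ (¬x3 ∧ x1) ∨ (x2 ∧ ¬x3)) ∧ x1
≡ (x1 ∨ ¬x3 ∨ x2) ∧ (x1 ∨ ¬x3 ∨ ¬x3) ∧ (x1 ∨ x1 ∨ x2) ∧ (x1 ∨ x1 ∨ ¬x3) ∧ (¬x3 ∨ ¬x3 ∨ x2) ∧ (¬x3 ∨ ¬x3 ∨ ¬x3) ∧ (¬x3 ∨ x1 ∨ x2) ∧ (¬x3 ∨ x1 ∨ ¬x3) ∧ x1   — distribute ∨ over ∧
≡ ¬x3 ∧ x1   — simplify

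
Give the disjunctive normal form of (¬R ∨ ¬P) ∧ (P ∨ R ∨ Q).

(¬R ∨ ¬P) ∧ (P ∨ R ∨ Q)
⇔ (¬R ∧ P) ∨ (¬R ∧ R) ∨ (¬R ∧ Q) ∨ (¬P ∧ P) ∨ (¬P ∧ R) ∨ (¬P ∧ Q)   (distribute ∧ over ∨)
⇔ (¬R ∧ P) ∨ (¬R ∧ Q) ∨ (¬P ∧ R) ∨ (¬P ∧ Q)   (simplify)

(¬R ∧ P) ∨ (¬R ∧ Q) ∨ (¬P ∧ R) ∨ (¬P ∧ Q)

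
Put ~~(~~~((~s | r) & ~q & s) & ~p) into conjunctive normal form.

(~r | q | ~s) & ~p

~~(~~~((~s | r) & ~q & s) & ~p)
≡ ~~~((~s | r) & ~q & s) & ~p   [double negation]
≡ ~((~s | r) & ~q & s) & ~p   [double negation]
≡ (~(~s | r) | ~~q | ~s) & ~p   [De Morgan]
≡ ((~~s & ~r) | ~~q | ~s) & ~p   [De Morgan]
≡ ((s & ~r) | ~~q | ~s) & ~p   [double negation]
≡ ((s & ~r) | q | ~s) & ~p   [double negation]
≡ (s | q | ~s) & (~r | q | ~s) & ~p   [distribute | over &]
≡ (~r | q | ~s) & ~p   [simplify]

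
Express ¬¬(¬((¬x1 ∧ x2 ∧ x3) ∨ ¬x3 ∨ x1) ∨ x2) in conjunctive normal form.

(x3 ∨ x2) ∧ (¬x1 ∨ x2)

¬¬(¬((¬x1 ∧ x2 ∧ x3) ∨ ¬x3 ∨ x1) ∨ x2)
⇔ ¬((¬x1 ∧ x2 ∧ x3) ∨ ¬x3 ∨ x1) ∨ x2   (double negation)
⇔ (¬(¬x1 ∧ x2 ∧ x3) ∧ ¬¬x3 ∧ ¬x1) ∨ x2   (De Morgan)
⇔ ((¬¬x1 ∨ ¬x2 ∨ ¬x3) ∧ ¬¬x3 ∧ ¬x1) ∨ x2   (De Morgan)
⇔ ((x1 ∨ ¬x2 ∨ ¬x3) ∧ ¬¬x3 ∧ ¬x1) ∨ x2   (double negation)
⇔ ((x1 ∨ ¬x2 ∨ ¬x3) ∧ x3 ∧ ¬x1) ∨ x2   (double negation)
⇔ (x1 ∨ ¬x2 ∨ ¬x3 ∨ x2) ∧ (x3 ∨ x2) ∧ (¬x1 ∨ x2)   (distribute ∨ over ∧)
⇔ (x3 ∨ x2) ∧ (¬x1 ∨ x2)   (simplify)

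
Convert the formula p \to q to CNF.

\lnot p \lor q

p \to q
≡ \lnot p \lor q   [eliminate \to]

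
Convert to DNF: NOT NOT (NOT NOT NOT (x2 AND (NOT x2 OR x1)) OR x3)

NOT x2 OR (x2 AND NOT x1) OR x3

NOT NOT (NOT NOT NOT (x2 AND (NOT x2 OR x1)) OR x3)
≡ NOT NOT NOT (x2 AND (NOT x2 OR x1)) OR x3   (double negation)
≡ NOT (x2 AND (NOT x2 OR x1)) OR x3   (double negation)
≡ NOT x2 OR NOT (NOT x2 OR x1) OR x3   (De Morgan)
≡ NOT x2 OR (NOT NOT x2 AND NOT x1) OR x3   (De Morgan)
≡ NOT x2 OR (x2 AND NOT x1) OR x3   (double negation)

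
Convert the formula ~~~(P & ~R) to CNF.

~P | R

~~~(P & ~R)
⇔ ~(P & ~R)
⇔ ~P | ~~R
⇔ ~P | R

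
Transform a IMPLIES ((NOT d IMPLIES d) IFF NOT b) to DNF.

NOT a OR (NOT d AND b) OR (NOT b AND d)

a IMPLIES ((NOT d IMPLIES d) IFF NOT b)
= NOT a OR ((NOT d IMPLIES d) IFF NOT b)   [eliminate IMPLIES]
= NOT a OR (((NOT d IMPLIES d) IMPLIES NOT b) AND (NOT b IMPLIES (NOT d IMPLIES d)))   [eliminate IFF]
= NOT a OR ((NOT (NOT d IMPLIES d) OR NOT b) AND (NOT b IMPLIES (NOT d IMPLIES d)))   [eliminate IMPLIES]
= NOT a OR ((NOT (NOT NOT d OR d) OR NOT b) AND (NOT b IMPLIES (NOT d IMPLIES d)))   [eliminate IMPLIES]
= NOT a OR ((NOT (NOT NOT d OR d) OR NOT b) AND (NOT NOT b OR (NOT d IMPLIES d)))   [eliminate IMPLIES]
= NOT a OR ((NOT (NOT NOT d OR d) OR NOT b) AND (NOT NOT b OR NOT NOT d OR d))   [eliminate IMPLIES]
= NOT a OR (((NOT NOT NOT d AND NOT d) OR NOT b) AND (NOT NOT b OR NOT NOT d OR d))   [De Morgan]
= NOT a OR (((NOT d AND NOT d) OR NOT b) AND (NOT NOT b OR NOT NOT d OR d))   [double negation]
= NOT a OR (((NOT d AND NOT d) OR NOT b) AND (b OR NOT NOT d OR d))   [double negation]
= NOT a OR (((NOT d AND NOT d) OR NOT b) AND (b OR d OR d))   [double negation]
= NOT a OR (NOT d AND NOT d AND b) OR (NOT d AND NOT d AND d) OR (NOT d AND NOT d AND d) OR (NOT b AND b) OR (NOT b AND d) OR (NOT b AND d)   [distribute AND over OR]
= NOT a OR (NOT d AND b) OR (NOT b AND d)   [simplify]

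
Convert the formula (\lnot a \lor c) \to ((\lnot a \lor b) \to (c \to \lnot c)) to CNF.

(a \lor \lnot c) \land (\lnot c \lor \lnot b)

(\lnot a \lor c) \to ((\lnot a \lor b) \to (c \to \lnot c))
= \lnot (\lnot a \lor c) \lor ((\lnot a \lor b) \to (c \to \lnot c))
= \lnot (\lnot a \lor c) \lor \lnot (\lnot a \lor b) \lor (c \to \lnot c)
= \lnot (\lnot a \lor c) \lor \lnot (\lnot a \lor b) \lor \lnot c \lor \lnot c
= (\lnot \lnot a \land \lnot c) \lor \lnot (\lnot a \lor b) \lor \lnot c \lor \lnot c
= (a \land \lnot c) \lor \lnot (\lnot a \lor b) \lor \lnot c \lor \lnot c
= (a \land \lnot c) \lor (\lnot \lnot a \land \lnot b) \lor \lnot c \lor \lnot c
= (a \land \lnot c) \lor (a \land \lnot b) \lor \lnot c \lor \lnot c
= (a \lor a \lor \lnot c \lor \lnot c) \land (a \lor \lnot b \lor \lnot c \lor \lnot c) \land (\lnot c \lor a \lor \lnot c \lor \lnot c) \land (\lnot c \lor \lnot b \lor \lnot c \lor \lnot c)
= (a \lor \lnot c) \land (\lnot c \lor \lnot b)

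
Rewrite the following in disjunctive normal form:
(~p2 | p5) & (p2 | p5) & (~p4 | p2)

(p5 & p2) | (p5 & ~p4)

(~p2 | p5) & (p2 | p5) & (~p4 | p2)
≡ (~p2 & p2 & ~p4) | (~p2 & p2 & p2) | (~p2 & p5 & ~p4) | (~p2 & p5 & p2) | (p5 & p2 & ~p4) | (p5 & p2 & p2) | (p5 & p5 & ~p4) | (p5 & p5 & p2)   — distribute & over |
≡ (p5 & p2) | (p5 & ~p4)   — simplify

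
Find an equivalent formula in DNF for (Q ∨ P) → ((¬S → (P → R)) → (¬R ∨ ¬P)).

(Q ∨ P) → ((¬S → (P → R)) → (¬R ∨ ¬P))
≡ ¬(Q ∨ P) ∨ ((¬S → (P → R)) → (¬R ∨ ¬P))
≡ ¬(Q ∨ P) ∨ ¬(¬S → (P → R)) ∨ ¬R ∨ ¬P
≡ ¬(Q ∨ P) ∨ ¬(¬¬S ∨ (P → R)) ∨ ¬R ∨ ¬P
≡ ¬(Q ∨ P) ∨ ¬(¬¬S ∨ ¬P ∨ R) ∨ ¬R ∨ ¬P
≡ (¬Q ∧ ¬P) ∨ ¬(¬¬S ∨ ¬P ∨ R) ∨ ¬R ∨ ¬P
≡ (¬Q ∧ ¬P) ∨ (¬¬¬S ∧ ¬¬P ∧ ¬R) ∨ ¬R ∨ ¬P
≡ (¬Q ∧ ¬P) ∨ (¬S ∧ ¬¬P ∧ ¬R) ∨ ¬R ∨ ¬P
≡ (¬Q ∧ ¬P) ∨ (¬S ∧ P ∧ ¬R) ∨ ¬R ∨ ¬P
≡ ¬R ∨ ¬P

¬R ∨ ¬P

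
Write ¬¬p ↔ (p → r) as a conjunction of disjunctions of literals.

(¬p ∨ r) ∧ p

¬¬p ↔ (p → r)
≡ (¬¬p → (p → r)) ∧ ((p → r) → ¬¬p)
≡ (¬¬¬p ∨ (p → r)) ∧ ((p → r) → ¬¬p)
≡ (¬¬¬p ∨ ¬p ∨ r) ∧ ((p → r) → ¬¬p)
≡ (¬¬¬p ∨ ¬p ∨ r) ∧ (¬(p → r) ∨ ¬¬p)
≡ (¬¬¬p ∨ ¬p ∨ r) ∧ (¬(¬p ∨ r) ∨ ¬¬p)
≡ (¬p ∨ ¬p ∨ r) ∧ (¬(¬p ∨ r) ∨ ¬¬p)
≡ (¬p ∨ ¬p ∨ r) ∧ ((¬¬p ∧ ¬r) ∨ ¬¬p)
≡ (¬p ∨ ¬p ∨ r) ∧ ((p ∧ ¬r) ∨ ¬¬p)
≡ (¬p ∨ ¬p ∨ r) ∧ ((p ∧ ¬r) ∨ p)
≡ (¬p ∨ ¬p ∨ r) ∧ (p ∨ p) ∧ (¬r ∨ p)
≡ (¬p ∨ r) ∧ p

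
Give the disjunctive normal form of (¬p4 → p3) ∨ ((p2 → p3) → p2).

(¬p4 → p3) ∨ ((p2 → p3) → p2)
= ¬¬p4 ∨ p3 ∨ ((p2 → p3) → p2)   [eliminate →]
= ¬¬p4 ∨ p3 ∨ ¬(p2 → p3) ∨ p2   [eliminate →]
= ¬¬p4 ∨ p3 ∨ ¬(¬p2 ∨ p3) ∨ p2   [eliminate →]
= p4 ∨ p3 ∨ ¬(¬p2 ∨ p3) ∨ p2   [double negation]
= p4 ∨ p3 ∨ ¬¬p2 ∧ ¬p3 ∨ p2   [De Morgan]
= p4 ∨ p3 ∨ p2 ∧ ¬p3 ∨ p2   [double negation]
= p4 ∨ p3 ∨ p2   [simplify]

p4 ∨ p3 ∨ p2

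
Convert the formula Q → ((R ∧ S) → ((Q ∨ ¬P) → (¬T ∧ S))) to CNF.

¬Q ∨ ¬R ∨ ¬S ∨ ¬T

Q → ((R ∧ S) → ((Q ∨ ¬P) → (¬T ∧ S)))
≡ ¬Q ∨ ((R ∧ S) → ((Q ∨ ¬P) → (¬T ∧ S)))   [eliminate →]
≡ ¬Q ∨ ¬(R ∧ S) ∨ ((Q ∨ ¬P) → (¬T ∧ S))   [eliminate →]
≡ ¬Q ∨ ¬(R ∧ S) ∨ ¬(Q ∨ ¬P) ∨ (¬T ∧ S)   [eliminate →]
≡ ¬Q ∨ ¬R ∨ ¬S ∨ ¬(Q ∨ ¬P) ∨ (¬T ∧ S)   [De Morgan]
≡ ¬Q ∨ ¬R ∨ ¬S ∨ (¬Q ∧ ¬¬P) ∨ (¬T ∧ S)   [De Morgan]
≡ ¬Q ∨ ¬R ∨ ¬S ∨ (¬Q ∧ P) ∨ (¬T ∧ S)   [double negation]
≡ (¬Q ∨ ¬R ∨ ¬S ∨ ¬Q ∨ ¬T) ∧ (¬Q ∨ ¬R ∨ ¬S ∨ ¬Q ∨ S) ∧ (¬Q ∨ ¬R ∨ ¬S ∨ P ∨ ¬T) ∧ (¬Q ∨ ¬R ∨ ¬S ∨ P ∨ S)   [distribute ∨ over ∧]
≡ ¬Q ∨ ¬R ∨ ¬S ∨ ¬T   [simplify]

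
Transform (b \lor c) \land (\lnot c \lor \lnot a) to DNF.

(b \lor c) \land (\lnot c \lor \lnot a)
= (b \land \lnot c) \lor (b \land \lnot a) \lor (c \land \lnot c) \lor (c \land \lnot a)   (distribute \land over \lor)
= (b \land \lnot c) \lor (b \land \lnot a) \lor (c \land \lnot a)   (simplify)

(b \land \lnot c) \lor (b \land \lnot a) \lor (c \land \lnot a)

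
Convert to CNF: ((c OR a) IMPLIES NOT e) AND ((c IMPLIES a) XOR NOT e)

(NOT c OR NOT e) AND (NOT a OR NOT e) AND (c OR e) AND (NOT a OR e)

((c OR a) IMPLIES NOT e) AND ((c IMPLIES a) XOR NOT e)
≡ (NOT (c OR a) OR NOT e) AND ((c IMPLIES a) XOR NOT e)   [eliminate IMPLIES]
≡ (NOT (c OR a) OR NOT e) AND ((c IMPLIES a) OR NOT e) AND NOT ((c IMPLIES a) AND NOT e)   [expand XOR]
≡ (NOT (c OR a) OR NOT e) AND (NOT c OR a OR NOT e) AND NOT ((c IMPLIES a) AND NOT e)   [eliminate IMPLIES]
≡ (NOT (c OR a) OR NOT e) AND (NOT c OR a OR NOT e) AND NOT ((NOT c OR a) AND NOT e)   [eliminate IMPLIES]
≡ ((NOT c AND NOT a) OR NOT e) AND (NOT c OR a OR NOT e) AND NOT ((NOT c OR a) AND NOT e)   [De Morgan]
≡ ((NOT c AND NOT a) OR NOT e) AND (NOT c OR a OR NOT e) AND (NOT (NOT c OR a) OR NOT NOT e)   [De Morgan]
≡ ((NOT c AND NOT a) OR NOT e) AND (NOT c OR a OR NOT e) AND ((NOT NOT c AND NOT a) OR NOT NOT e)   [De Morgan]
≡ ((NOT c AND NOT a) OR NOT e) AND (NOT c OR a OR NOT e) AND ((c AND NOT a) OR NOT NOT e)   [double negation]
≡ ((NOT c AND NOT a) OR NOT e) AND (NOT c OR a OR NOT e) AND ((c AND NOT a) OR e)   [double negation]
≡ (NOT c OR NOT e) AND (NOT a OR NOT e) AND (NOT c OR a OR NOT e) AND (c OR e) AND (NOT a OR e)   [distribute OR over AND]
≡ (NOT c OR NOT e) AND (NOT a OR NOT e) AND (c OR e) AND (NOT a OR e)   [simplify]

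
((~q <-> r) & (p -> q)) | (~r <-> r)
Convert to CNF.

((~q <-> r) & (p -> q)) | (~r <-> r)
≡ ((~q -> r) & (r -> ~q) & (p -> q)) | (~r <-> r)   [eliminate <->]
≡ ((~~q | r) & (r -> ~q) & (p -> q)) | (~r <-> r)   [eliminate ->]
≡ ((~~q | r) & (~r | ~q) & (p -> q)) | (~r <-> r)   [eliminate ->]
≡ ((~~q | r) & (~r | ~q) & (~p | q)) | (~r <-> r)   [eliminate ->]
≡ ((~~q | r) & (~r | ~q) & (~p | q)) | ((~r -> r) & (r -> ~r))   [eliminate <->]
≡ ((~~q | r) & (~r | ~q) & (~p | q)) | ((~~r | r) & (r -> ~r))   [eliminate ->]
≡ ((~~q | r) & (~r | ~q) & (~p | q)) | ((~~r | r) & (~r | ~r))   [eliminate ->]
≡ ((q | r) & (~r | ~q) & (~p | q)) | ((~~r | r) & (~r | ~r))   [double negation]
≡ ((q | r) & (~r | ~q) & (~p | q)) | ((r | r) & (~r | ~r))   [double negation]
≡ (q | r | r | r) & (q | r | ~r | ~r) & (~r | ~q | r | r) & (~r | ~q | ~r | ~r) & (~p | q | r | r) & (~p | q | ~r | ~r)   [distribute | over &]
≡ (q | r) & (~r | ~q) & (~p | q | ~r)   [simplify]

(q | r) & (~r | ~q) & (~p | q | ~r)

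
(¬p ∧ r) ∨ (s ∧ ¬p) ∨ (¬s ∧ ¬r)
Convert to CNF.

(¬p ∧ r) ∨ (s ∧ ¬p) ∨ (¬s ∧ ¬r)
≡ (¬p ∨ s ∨ ¬s) ∧ (¬p ∨ s ∨ ¬r) ∧ (¬p ∨ ¬p ∨ ¬s) ∧ (¬p ∨ ¬p ∨ ¬r) ∧ (r ∨ s ∨ ¬s) ∧ (r ∨ s ∨ ¬r) ∧ (r ∨ ¬p ∨ ¬s) ∧ (r ∨ ¬p ∨ ¬r)   [distribute ∨ over ∧]
≡ (¬p ∨ ¬s) ∧ (¬p ∨ ¬r)   [simplify]

(¬p ∨ ¬s) ∧ (¬p ∨ ¬r)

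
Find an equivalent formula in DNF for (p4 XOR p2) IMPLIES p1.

(p4 XOR p2) IMPLIES p1
≡ NOT (p4 XOR p2) OR p1
≡ NOT ((p4 AND NOT p2) OR (NOT p4 AND p2)) OR p1
≡ (NOT (p4 AND NOT p2) AND NOT (NOT p4 AND p2)) OR p1
≡ ((NOT p4 OR NOT NOT p2) AND NOT (NOT p4 AND p2)) OR p1
≡ ((NOT p4 OR p2) AND NOT (NOT p4 AND p2)) OR p1
≡ ((NOT p4 OR p2) AND (NOT NOT p4 OR NOT p2)) OR p1
≡ ((NOT p4 OR p2) AND (p4 OR NOT p2)) OR p1
≡ (NOT p4 AND p4) OR (NOT p4 AND NOT p2) OR (p2 AND p4) OR (p2 AND NOT p2) OR p1
≡ (NOT p4 AND NOT p2) OR (p2 AND p4) OR p1

(NOT p4 AND NOT p2) OR (p2 AND p4) OR p1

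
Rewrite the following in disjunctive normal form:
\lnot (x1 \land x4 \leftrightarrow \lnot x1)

\lnot (x1 \land x4 \leftrightarrow \lnot x1)
⇔ \lnot ((x1 \land x4 \to \lnot x1) \land (\lnot x1 \to x1 \land x4))
⇔ \lnot ((\lnot (x1 \land x4) \lor \lnot x1) \land (\lnot x1 \to x1 \land x4))
⇔ \lnot ((\lnot (x1 \land x4) \lor \lnot x1) \land (\lnot \lnot x1 \lor x1 \land x4))
⇔ \lnot (\lnot (x1 \land x4) \lor \lnot x1) \lor \lnot (\lnot \lnot x1 \lor x1 \land x4)
⇔ \lnot \lnot (x1 \land x4) \land \lnot \lnot x1 \lor \lnot (\lnot \lnot x1 \lor x1 \land x4)
⇔ x1 \land x4 \land \lnot \lnot x1 \lor \lnot (\lnot \lnot x1 \lor x1 \land x4)
⇔ x1 \land x4 \land x1 \lor \lnot (\lnot \lnot x1 \lor x1 \land x4)
⇔ x1 \land x4 \land x1 \lor \lnot \lnot \lnot x1 \land \lnot (x1 \land x4)
⇔ x1 \land x4 \land x1 \lor \lnot x1 \land \lnot (x1 \land x4)
⇔ x1 \land x4 \land x1 \lor \lnot x1 \land (\lnot x1 \lor \lnot x4)
⇔ x1 \land x4 \land x1 \lor \lnot x1 \land \lnot x1 \lor \lnot x1 \land \lnot x4
⇔ x1 \land x4 \lor \lnot x1

x1 \land x4 \lor \lnot x1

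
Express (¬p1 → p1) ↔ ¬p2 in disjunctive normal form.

(¬p1 ∧ p2) ∨ (¬p2 ∧ p1)

(¬p1 → p1) ↔ ¬p2
= ((¬p1 → p1) → ¬p2) ∧ (¬p2 → (¬p1 → p1))   — eliminate ↔
= (¬(¬p1 → p1) ∨ ¬p2) ∧ (¬p2 → (¬p1 → p1))   — eliminate →
= (¬(¬¬p1 ∨ p1) ∨ ¬p2) ∧ (¬p2 → (¬p1 → p1))   — eliminate →
= (¬(¬¬p1 ∨ p1) ∨ ¬p2) ∧ (¬¬p2 ∨ (¬p1 → p1))   — eliminate →
= (¬(¬¬p1 ∨ p1) ∨ ¬p2) ∧ (¬¬p2 ∨ ¬¬p1 ∨ p1)   — eliminate →
= ((¬¬¬p1 ∧ ¬p1) ∨ ¬p2) ∧ (¬¬p2 ∨ ¬¬p1 ∨ p1)   — De Morgan
= ((¬p1 ∧ ¬p1) ∨ ¬p2) ∧ (¬¬p2 ∨ ¬¬p1 ∨ p1)   — double negation
= ((¬p1 ∧ ¬p1) ∨ ¬p2) ∧ (p2 ∨ ¬¬p1 ∨ p1)   — double negation
= ((¬p1 ∧ ¬p1) ∨ ¬p2) ∧ (p2 ∨ p1 ∨ p1)   — double negation
= (¬p1 ∧ ¬p1 ∧ p2) ∨ (¬p1 ∧ ¬p1 ∧ p1) ∨ (¬p1 ∧ ¬p1 ∧ p1) ∨ (¬p2 ∧ p2) ∨ (¬p2 ∧ p1) ∨ (¬p2 ∧ p1)   — distribute ∧ over ∨
= (¬p1 ∧ p2) ∨ (¬p2 ∧ p1)   — simplify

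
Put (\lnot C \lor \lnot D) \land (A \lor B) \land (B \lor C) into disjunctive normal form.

(\lnot C \lor \lnot D) \land (A \lor B) \land (B \lor C)
≡ (\lnot C \land A \land B) \lor (\lnot C \land A \land C) \lor (\lnot C \land B \land B) \lor (\lnot C \land B \land C) \lor (\lnot D \land A \land B) \lor (\lnot D \land A \land C) \lor (\lnot D \land B \land B) \lor (\lnot D \land B \land C)   (distribute \land over \lor)
≡ (\lnot C \land B) \lor (\lnot D \land A \land C) \lor (\lnot D \land B)   (simplify)

(\lnot C \land B) \lor (\lnot D \land A \land C) \lor (\lnot D \land B)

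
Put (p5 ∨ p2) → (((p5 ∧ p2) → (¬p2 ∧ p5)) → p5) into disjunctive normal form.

(p5 ∨ p2) → (((p5 ∧ p2) → (¬p2 ∧ p5)) → p5)
≡ ¬(p5 ∨ p2) ∨ (((p5 ∧ p2) → (¬p2 ∧ p5)) → p5)   (eliminate →)
≡ ¬(p5 ∨ p2) ∨ ¬((p5 ∧ p2) → (¬p2 ∧ p5)) ∨ p5   (eliminate →)
≡ ¬(p5 ∨ p2) ∨ ¬(¬(p5 ∧ p2) ∨ (¬p2 ∧ p5)) ∨ p5   (eliminate →)
≡ (¬p5 ∧ ¬p2) ∨ ¬(¬(p5 ∧ p2) ∨ (¬p2 ∧ p5)) ∨ p5   (De Morgan)
≡ (¬p5 ∧ ¬p2) ∨ (¬¬(p5 ∧ p2) ∧ ¬(¬p2 ∧ p5)) ∨ p5   (De Morgan)
≡ (¬p5 ∧ ¬p2) ∨ (p5 ∧ p2 ∧ ¬(¬p2 ∧ p5)) ∨ p5   (double negation)
≡ (¬p5 ∧ ¬p2) ∨ (p5 ∧ p2 ∧ (¬¬p2 ∨ ¬p5)) ∨ p5   (De Morgan)
≡ (¬p5 ∧ ¬p2) ∨ (p5 ∧ p2 ∧ (p2 ∨ ¬p5)) ∨ p5   (double negation)
≡ (¬p5 ∧ ¬p2) ∨ (p5 ∧ p2 ∧ p2) ∨ (p5 ∧ p2 ∧ ¬p5) ∨ p5   (distribute ∧ over ∨)
≡ (¬p5 ∧ ¬p2) ∨ p5   (simplify)

(¬p5 ∧ ¬p2) ∨ p5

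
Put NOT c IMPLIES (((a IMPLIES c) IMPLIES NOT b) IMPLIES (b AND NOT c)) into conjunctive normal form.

NOT c IMPLIES (((a IMPLIES c) IMPLIES NOT b) IMPLIES (b AND NOT c))
≡ NOT NOT c OR (((a IMPLIES c) IMPLIES NOT b) IMPLIES (b AND NOT c))
≡ NOT NOT c OR NOT ((a IMPLIES c) IMPLIES NOT b) OR (b AND NOT c)
≡ NOT NOT c OR NOT (NOT (a IMPLIES c) OR NOT b) OR (b AND NOT c)
≡ NOT NOT c OR NOT (NOT (NOT a OR c) OR NOT b) OR (b AND NOT c)
≡ c OR NOT (NOT (NOT a OR c) OR NOT b) OR (b AND NOT c)
≡ c OR (NOT NOT (NOT a OR c) AND NOT NOT b) OR (b AND NOT c)
≡ c OR ((NOT a OR c) AND NOT NOT b) OR (b AND NOT c)
≡ c OR ((NOT a OR c) AND b) OR (b AND NOT c)
≡ (c OR NOT a OR c OR b) AND (c OR NOT a OR c OR NOT c) AND (c OR b OR b) AND (c OR b OR NOT c)
≡ c OR b

c OR b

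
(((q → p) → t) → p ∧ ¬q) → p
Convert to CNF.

q ∨ t ∨ p

(((q → p) → t) → p ∧ ¬q) → p
≡ ¬(((q → p) → t) → p ∧ ¬q) ∨ p   — eliminate →
≡ ¬(¬((q → p) → t) ∨ p ∧ ¬q) ∨ p   — eliminate →
≡ ¬(¬(¬(q → p) ∨ t) ∨ p ∧ ¬q) ∨ p   — eliminate →
≡ ¬(¬(¬(¬q ∨ p) ∨ t) ∨ p ∧ ¬q) ∨ p   — eliminate →
≡ ¬¬(¬(¬q ∨ p) ∨ t) ∧ ¬(p ∧ ¬q) ∨ p   — De Morgan
≡ (¬(¬q ∨ p) ∨ t) ∧ ¬(p ∧ ¬q) ∨ p   — double negation
≡ (¬¬q ∧ ¬p ∨ t) ∧ ¬(p ∧ ¬q) ∨ p   — De Morgan
≡ (q ∧ ¬p ∨ t) ∧ ¬(p ∧ ¬q) ∨ p   — double negation
≡ (q ∧ ¬p ∨ t) ∧ (¬p ∨ ¬¬q) ∨ p   — De Morgan
≡ (q ∧ ¬p ∨ t) ∧ (¬p ∨ q) ∨ p   — double negation
≡ (q ∨ t ∨ p) ∧ (¬p ∨ t ∨ p) ∧ (¬p ∨ q ∨ p)   — distribute ∨ over ∧
≡ q ∨ t ∨ p   — simplify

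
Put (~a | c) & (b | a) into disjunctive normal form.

(~a & b) | (c & b) | (c & a)

(~a | c) & (b | a)
≡ (~a & b) | (~a & a) | (c & b) | (c & a)   [distribute & over |]
≡ (~a & b) | (c & b) | (c & a)   [simplify]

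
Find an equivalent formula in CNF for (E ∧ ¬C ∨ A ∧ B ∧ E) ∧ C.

E ∧ (¬C ∨ A) ∧ (¬C ∨ B) ∧ C

(E ∧ ¬C ∨ A ∧ B ∧ E) ∧ C
= (E ∨ A) ∧ (E ∨ B) ∧ (E ∨ E) ∧ (¬C ∨ A) ∧ (¬C ∨ B) ∧ (¬C ∨ E) ∧ C   (distribute ∨ over ∧)
= E ∧ (¬C ∨ A) ∧ (¬C ∨ B) ∧ C   (simplify)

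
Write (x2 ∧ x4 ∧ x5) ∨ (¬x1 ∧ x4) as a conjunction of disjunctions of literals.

(x2 ∨ ¬x1) ∧ x4 ∧ (x5 ∨ ¬x1)

(x2 ∧ x4 ∧ x5) ∨ (¬x1 ∧ x4)
≡ (x2 ∨ ¬x1) ∧ (x2 ∨ x4) ∧ (x4 ∨ ¬x1) ∧ (x4 ∨ x4) ∧ (x5 ∨ ¬x1) ∧ (x5 ∨ x4)   (distribute ∨ over ∧)
≡ (x2 ∨ ¬x1) ∧ x4 ∧ (x5 ∨ ¬x1)   (simplify)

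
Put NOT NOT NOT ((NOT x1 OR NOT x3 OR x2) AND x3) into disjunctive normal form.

NOT NOT NOT ((NOT x1 OR NOT x3 OR x2) AND x3)
= NOT ((NOT x1 OR NOT x3 OR x2) AND x3)   [double negation]
= NOT (NOT x1 OR NOT x3 OR x2) OR NOT x3   [De Morgan]
= (NOT NOT x1 AND NOT NOT x3 AND NOT x2) OR NOT x3   [De Morgan]
= (x1 AND NOT NOT x3 AND NOT x2) OR NOT x3   [double negation]
= (x1 AND x3 AND NOT x2) OR NOT x3   [double negation]

(x1 AND x3 AND NOT x2) OR NOT x3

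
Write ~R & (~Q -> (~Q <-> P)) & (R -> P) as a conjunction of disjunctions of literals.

~R & (~Q -> (~Q <-> P)) & (R -> P)
= ~R & (~~Q | (~Q <-> P)) & (R -> P)   — eliminate ->
= ~R & (~~Q | ((~Q -> P) & (P -> ~Q))) & (R -> P)   — eliminate <->
= ~R & (~~Q | ((~~Q | P) & (P -> ~Q))) & (R -> P)   — eliminate ->
= ~R & (~~Q | ((~~Q | P) & (~P | ~Q))) & (R -> P)   — eliminate ->
= ~R & (~~Q | ((~~Q | P) & (~P | ~Q))) & (~R | P)   — eliminate ->
= ~R & (Q | ((~~Q | P) & (~P | ~Q))) & (~R | P)   — double negation
= ~R & (Q | ((Q | P) & (~P | ~Q))) & (~R | P)   — double negation
= ~R & (Q | Q | P) & (Q | ~P | ~Q) & (~R | P)   — distribute | over &
= ~R & (Q | P)   — simplify

~R & (Q | P)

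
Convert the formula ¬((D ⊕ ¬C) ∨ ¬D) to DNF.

¬((D ⊕ ¬C) ∨ ¬D)
= ¬(D ∧ ¬¬C ∨ ¬D ∧ ¬C ∨ ¬D)
= ¬(D ∧ ¬¬C) ∧ ¬(¬D ∧ ¬C) ∧ ¬¬D
= (¬D ∨ ¬¬¬C) ∧ ¬(¬D ∧ ¬C) ∧ ¬¬D
= (¬D ∨ ¬C) ∧ ¬(¬D ∧ ¬C) ∧ ¬¬D
= (¬D ∨ ¬C) ∧ (¬¬D ∨ ¬¬C) ∧ ¬¬D
= (¬D ∨ ¬C) ∧ (D ∨ ¬¬C) ∧ ¬¬D
= (¬D ∨ ¬C) ∧ (D ∨ C) ∧ ¬¬D
= (¬D ∨ ¬C) ∧ (D ∨ C) ∧ D
= ¬D ∧ D ∧ D ∨ ¬D ∧ C ∧ D ∨ ¬C ∧ D ∧ D ∨ ¬C ∧ C ∧ D
= ¬C ∧ D

¬C ∧ D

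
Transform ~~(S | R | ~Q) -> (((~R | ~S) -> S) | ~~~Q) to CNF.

~R | S | ~Q

~~(S | R | ~Q) -> (((~R | ~S) -> S) | ~~~Q)
⇔ ~~~(S | R | ~Q) | ((~R | ~S) -> S) | ~~~Q   (eliminate ->)
⇔ ~~~(S | R | ~Q) | ~(~R | ~S) | S | ~~~Q   (eliminate ->)
⇔ ~(S | R | ~Q) | ~(~R | ~S) | S | ~~~Q   (double negation)
⇔ (~S & ~R & ~~Q) | ~(~R | ~S) | S | ~~~Q   (De Morgan)
⇔ (~S & ~R & Q) | ~(~R | ~S) | S | ~~~Q   (double negation)
⇔ (~S & ~R & Q) | (~~R & ~~S) | S | ~~~Q   (De Morgan)
⇔ (~S & ~R & Q) | (R & ~~S) | S | ~~~Q   (double negation)
⇔ (~S & ~R & Q) | (R & S) | S | ~~~Q   (double negation)
⇔ (~S & ~R & Q) | (R & S) | S | ~Q   (double negation)
⇔ (~S | R | S | ~Q) & (~S | S | S | ~Q) & (~R | R | S | ~Q) & (~R | S | S | ~Q) & (Q | R | S | ~Q) & (Q | S | S | ~Q)   (distribute | over &)
⇔ ~R | S | ~Q   (simplify)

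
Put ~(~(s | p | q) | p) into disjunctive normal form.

(s & ~p) | (q & ~p)

~(~(s | p | q) | p)
≡ ~~(s | p | q) & ~p   [De Morgan]
≡ (s | p | q) & ~p   [double negation]
≡ (s & ~p) | (p & ~p) | (q & ~p)   [distribute & over |]
≡ (s & ~p) | (q & ~p)   [simplify]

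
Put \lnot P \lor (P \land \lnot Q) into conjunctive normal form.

\lnot P \lor (P \land \lnot Q)
≡ (\lnot P \lor P) \land (\lnot P \lor \lnot Q)   [distribute \lor over \land]
≡ \lnot P \lor \lnot Q   [simplify]

\lnot P \lor \lnot Q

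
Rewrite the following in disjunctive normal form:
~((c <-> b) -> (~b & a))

(~c & ~b & ~a) | (b & c)

~((c <-> b) -> (~b & a))
≡ ~(~(c <-> b) | (~b & a))   [eliminate ->]
≡ ~(~((c -> b) & (b -> c)) | (~b & a))   [eliminate <->]
≡ ~(~((~c | b) & (b -> c)) | (~b & a))   [eliminate ->]
≡ ~(~((~c | b) & (~b | c)) | (~b & a))   [eliminate ->]
≡ ~~((~c | b) & (~b | c)) & ~(~b & a)   [De Morgan]
≡ (~c | b) & (~b | c) & ~(~b & a)   [double negation]
≡ (~c | b) & (~b | c) & (~~b | ~a)   [De Morgan]
≡ (~c | b) & (~b | c) & (b | ~a)   [double negation]
≡ (~c & ~b & b) | (~c & ~b & ~a) | (~c & c & b) | (~c & c & ~a) | (b & ~b & b) | (b & ~b & ~a) | (b & c & b) | (b & c & ~a)   [distribute & over |]
≡ (~c & ~b & ~a) | (b & c)   [simplify]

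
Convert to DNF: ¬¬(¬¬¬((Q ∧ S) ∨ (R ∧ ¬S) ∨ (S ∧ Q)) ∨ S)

¬¬(¬¬¬((Q ∧ S) ∨ (R ∧ ¬S) ∨ (S ∧ Q)) ∨ S)
≡ ¬¬¬((Q ∧ S) ∨ (R ∧ ¬S) ∨ (S ∧ Q)) ∨ S   (double negation)
≡ ¬((Q ∧ S) ∨ (R ∧ ¬S) ∨ (S ∧ Q)) ∨ S   (double negation)
≡ (¬(Q ∧ S) ∧ ¬(R ∧ ¬S) ∧ ¬(S ∧ Q)) ∨ S   (De Morgan)
≡ ((¬Q ∨ ¬S) ∧ ¬(R ∧ ¬S) ∧ ¬(S ∧ Q)) ∨ S   (De Morgan)
≡ ((¬Q ∨ ¬S) ∧ (¬R ∨ ¬¬S) ∧ ¬(S ∧ Q)) ∨ S   (De Morgan)
≡ ((¬Q ∨ ¬S) ∧ (¬R ∨ S) ∧ ¬(S ∧ Q)) ∨ S   (double negation)
≡ ((¬Q ∨ ¬S) ∧ (¬R ∨ S) ∧ (¬S ∨ ¬Q)) ∨ S   (De Morgan)
≡ (¬Q ∧ ¬R ∧ ¬S) ∨ (¬Q ∧ ¬R ∧ ¬Q) ∨ (¬Q ∧ S ∧ ¬S) ∨ (¬Q ∧ S ∧ ¬Q) ∨ (¬S ∧ ¬R ∧ ¬S) ∨ (¬S ∧ ¬R ∧ ¬Q) ∨ (¬S ∧ S ∧ ¬S) ∨ (¬S ∧ S ∧ ¬Q) ∨ S   (distribute ∧ over ∨)
≡ (¬Q ∧ ¬R) ∨ (¬S ∧ ¬R) ∨ S   (simplify)

(¬Q ∧ ¬R) ∨ (¬S ∧ ¬R) ∨ S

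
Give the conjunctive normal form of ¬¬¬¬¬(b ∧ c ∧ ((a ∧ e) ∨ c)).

¬¬¬¬¬(b ∧ c ∧ ((a ∧ e) ∨ c))
⇔ ¬¬¬(b ∧ c ∧ ((a ∧ e) ∨ c))   [double negation]
⇔ ¬(b ∧ c ∧ ((a ∧ e) ∨ c))   [double negation]
⇔ ¬b ∨ ¬c ∨ ¬((a ∧ e) ∨ c)   [De Morgan]
⇔ ¬b ∨ ¬c ∨ (¬(a ∧ e) ∧ ¬c)   [De Morgan]
⇔ ¬b ∨ ¬c ∨ ((¬a ∨ ¬e) ∧ ¬c)   [De Morgan]
⇔ (¬b ∨ ¬c ∨ ¬a ∨ ¬e) ∧ (¬b ∨ ¬c ∨ ¬c)   [distribute ∨ over ∧]
⇔ ¬b ∨ ¬c   [simplify]

¬b ∨ ¬c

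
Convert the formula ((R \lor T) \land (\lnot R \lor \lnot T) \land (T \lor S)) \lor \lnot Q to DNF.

((R \lor T) \land (\lnot R \lor \lnot T) \land (T \lor S)) \lor \lnot Q
⇔ (R \land \lnot R \land T) \lor (R \land \lnot R \land S) \lor (R \land \lnot T \land T) \lor (R \land \lnot T \land S) \lor (T \land \lnot R \land T) \lor (T \land \lnot R \land S) \lor (T \land \lnot T \land T) \lor (T \land \lnot T \land S) \lor \lnot Q
⇔ (R \land \lnot T \land S) \lor (T \land \lnot R) \lor \lnot Q

(R \land \lnot T \land S) \lor (T \land \lnot R) \lor \lnot Q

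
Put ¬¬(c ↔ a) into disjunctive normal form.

¬¬(c ↔ a)
≡ ¬¬((c → a) ∧ (a → c))   (eliminate ↔)
≡ ¬¬((¬c ∨ a) ∧ (a → c))   (eliminate →)
≡ ¬¬((¬c ∨ a) ∧ (¬a ∨ c))   (eliminate →)
≡ (¬c ∨ a) ∧ (¬a ∨ c)   (double negation)
≡ (¬c ∧ ¬a) ∨ (¬c ∧ c) ∨ (a ∧ ¬a) ∨ (a ∧ c)   (distribute ∧ over ∨)
≡ (¬c ∧ ¬a) ∨ (a ∧ c)   (simplify)

(¬c ∧ ¬a) ∨ (a ∧ c)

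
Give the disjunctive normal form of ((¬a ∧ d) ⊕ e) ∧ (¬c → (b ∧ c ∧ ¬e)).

((¬a ∧ d) ⊕ e) ∧ (¬c → (b ∧ c ∧ ¬e))
≡ ((¬a ∧ d ∧ ¬e) ∨ (¬(¬a ∧ d) ∧ e)) ∧ (¬c → (b ∧ c ∧ ¬e))
≡ ((¬a ∧ d ∧ ¬e) ∨ (¬(¬a ∧ d) ∧ e)) ∧ (¬¬c ∨ (b ∧ c ∧ ¬e))
≡ ((¬a ∧ d ∧ ¬e) ∨ ((¬¬a ∨ ¬d) ∧ e)) ∧ (¬¬c ∨ (b ∧ c ∧ ¬e))
≡ ((¬a ∧ d ∧ ¬e) ∨ ((a ∨ ¬d) ∧ e)) ∧ (¬¬c ∨ (b ∧ c ∧ ¬e))
≡ ((¬a ∧ d ∧ ¬e) ∨ ((a ∨ ¬d) ∧ e)) ∧ (c ∨ (b ∧ c ∧ ¬e))
≡ (¬a ∧ d ∧ ¬e ∧ c) ∨ (¬a ∧ d ∧ ¬e ∧ b ∧ c ∧ ¬e) ∨ (a ∧ e ∧ c) ∨ (a ∧ e ∧ b ∧ c ∧ ¬e) ∨ (¬d ∧ e ∧ c) ∨ (¬d ∧ e ∧ b ∧ c ∧ ¬e)
≡ (¬a ∧ d ∧ ¬e ∧ c) ∨ (a ∧ e ∧ c) ∨ (¬d ∧ e ∧ c)

(¬a ∧ d ∧ ¬e ∧ c) ∨ (a ∧ e ∧ c) ∨ (¬d ∧ e ∧ c)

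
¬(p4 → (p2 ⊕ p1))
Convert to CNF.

p4 ∧ (¬p2 ∨ p1) ∧ (¬p1 ∨ p2)

¬(p4 → (p2 ⊕ p1))
= ¬(¬p4 ∨ (p2 ⊕ p1))   (eliminate →)
= ¬(¬p4 ∨ ((p2 ∨ p1) ∧ ¬(p2 ∧ p1)))   (expand ⊕)
= ¬¬p4 ∧ ¬((p2 ∨ p1) ∧ ¬(p2 ∧ p1))   (De Morgan)
= p4 ∧ ¬((p2 ∨ p1) ∧ ¬(p2 ∧ p1))   (double negation)
= p4 ∧ (¬(p2 ∨ p1) ∨ ¬¬(p2 ∧ p1))   (De Morgan)
= p4 ∧ ((¬p2 ∧ ¬p1) ∨ ¬¬(p2 ∧ p1))   (De Morgan)
= p4 ∧ ((¬p2 ∧ ¬p1) ∨ (p2 ∧ p1))   (double negation)
= p4 ∧ (¬p2 ∨ p2) ∧ (¬p2 ∨ p1) ∧ (¬p1 ∨ p2) ∧ (¬p1 ∨ p1)   (distribute ∨ over ∧)
= p4 ∧ (¬p2 ∨ p1) ∧ (¬p1 ∨ p2)   (simplify)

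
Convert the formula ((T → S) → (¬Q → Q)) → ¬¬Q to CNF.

¬T ∨ S ∨ Q

((T → S) → (¬Q → Q)) → ¬¬Q
≡ ¬((T → S) → (¬Q → Q)) ∨ ¬¬Q   (eliminate →)
≡ ¬(¬(T → S) ∨ (¬Q → Q)) ∨ ¬¬Q   (eliminate →)
≡ ¬(¬(¬T ∨ S) ∨ (¬Q → Q)) ∨ ¬¬Q   (eliminate →)
≡ ¬(¬(¬T ∨ S) ∨ ¬¬Q ∨ Q) ∨ ¬¬Q   (eliminate →)
≡ (¬¬(¬T ∨ S) ∧ ¬¬¬Q ∧ ¬Q) ∨ ¬¬Q   (De Morgan)
≡ ((¬T ∨ S) ∧ ¬¬¬Q ∧ ¬Q) ∨ ¬¬Q   (double negation)
≡ ((¬T ∨ S) ∧ ¬Q ∧ ¬Q) ∨ ¬¬Q   (double negation)
≡ ((¬T ∨ S) ∧ ¬Q ∧ ¬Q) ∨ Q   (double negation)
≡ (¬T ∨ S ∨ Q) ∧ (¬Q ∨ Q) ∧ (¬Q ∨ Q)   (distribute ∨ over ∧)
≡ ¬T ∨ S ∨ Q   (simplify)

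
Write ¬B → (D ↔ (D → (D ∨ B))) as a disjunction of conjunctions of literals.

B ∨ D

¬B → (D ↔ (D → (D ∨ B)))
≡ ¬¬B ∨ (D ↔ (D → (D ∨ B)))   (eliminate →)
≡ ¬¬B ∨ ((D → (D → (D ∨ B))) ∧ ((D → (D ∨ B)) → D))   (eliminate ↔)
≡ ¬¬B ∨ ((¬D ∨ (D → (D ∨ B))) ∧ ((D → (D ∨ B)) → D))   (eliminate →)
≡ ¬¬B ∨ ((¬D ∨ ¬D ∨ D ∨ B) ∧ ((D → (D ∨ B)) → D))   (eliminate →)
≡ ¬¬B ∨ ((¬D ∨ ¬D ∨ D ∨ B) ∧ (¬(D → (D ∨ B)) ∨ D))   (eliminate →)
≡ ¬¬B ∨ ((¬D ∨ ¬D ∨ D ∨ B) ∧ (¬(¬D ∨ D ∨ B) ∨ D))   (eliminate →)
≡ B ∨ ((¬D ∨ ¬D ∨ D ∨ B) ∧ (¬(¬D ∨ D ∨ B) ∨ D))   (double negation)
≡ B ∨ ((¬D ∨ ¬D ∨ D ∨ B) ∧ ((¬¬D ∧ ¬D ∧ ¬B) ∨ D))   (De Morgan)
≡ B ∨ ((¬D ∨ ¬D ∨ D ∨ B) ∧ ((D ∧ ¬D ∧ ¬B) ∨ D))   (double negation)
≡ B ∨ (¬D ∧ D ∧ ¬D ∧ ¬B) ∨ (¬D ∧ D) ∨ (¬D ∧ D ∧ ¬D ∧ ¬B) ∨ (¬D ∧ D) ∨ (D ∧ D ∧ ¬D ∧ ¬B) ∨ (D ∧ D) ∨ (B ∧ D ∧ ¬D ∧ ¬B) ∨ (B ∧ D)   (distribute ∧ over ∨)
≡ B ∨ D   (simplify)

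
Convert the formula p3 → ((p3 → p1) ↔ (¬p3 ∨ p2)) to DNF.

p3 → ((p3 → p1) ↔ (¬p3 ∨ p2))
⇔ ¬p3 ∨ ((p3 → p1) ↔ (¬p3 ∨ p2))   — eliminate →
⇔ ¬p3 ∨ (((p3 → p1) → (¬p3 ∨ p2)) ∧ ((¬p3 ∨ p2) → (p3 → p1)))   — eliminate ↔
⇔ ¬p3 ∨ ((¬(p3 → p1) ∨ ¬p3 ∨ p2) ∧ ((¬p3 ∨ p2) → (p3 → p1)))   — eliminate →
⇔ ¬p3 ∨ ((¬(¬p3 ∨ p1) ∨ ¬p3 ∨ p2) ∧ ((¬p3 ∨ p2) → (p3 → p1)))   — eliminate →
⇔ ¬p3 ∨ ((¬(¬p3 ∨ p1) ∨ ¬p3 ∨ p2) ∧ (¬(¬p3 ∨ p2) ∨ (p3 → p1)))   — eliminate →
⇔ ¬p3 ∨ ((¬(¬p3 ∨ p1) ∨ ¬p3 ∨ p2) ∧ (¬(¬p3 ∨ p2) ∨ ¬p3 ∨ p1))   — eliminate →
⇔ ¬p3 ∨ (((¬¬p3 ∧ ¬p1) ∨ ¬p3 ∨ p2) ∧ (¬(¬p3 ∨ p2) ∨ ¬p3 ∨ p1))   — De Morgan
⇔ ¬p3 ∨ (((p3 ∧ ¬p1) ∨ ¬p3 ∨ p2) ∧ (¬(¬p3 ∨ p2) ∨ ¬p3 ∨ p1))   — double negation
⇔ ¬p3 ∨ (((p3 ∧ ¬p1) ∨ ¬p3 ∨ p2) ∧ ((¬¬p3 ∧ ¬p2) ∨ ¬p3 ∨ p1))   — De Morgan
⇔ ¬p3 ∨ (((p3 ∧ ¬p1) ∨ ¬p3 ∨ p2) ∧ ((p3 ∧ ¬p2) ∨ ¬p3 ∨ p1))   — double negation
⇔ ¬p3 ∨ (p3 ∧ ¬p1 ∧ p3 ∧ ¬p2) ∨ (p3 ∧ ¬p1 ∧ ¬p3) ∨ (p3 ∧ ¬p1 ∧ p1) ∨ (¬p3 ∧ p3 ∧ ¬p2) ∨ (¬p3 ∧ ¬p3) ∨ (¬p3 ∧ p1) ∨ (p2 ∧ p3 ∧ ¬p2) ∨ (p2 ∧ ¬p3) ∨ (p2 ∧ p1)   — distribute ∧ over ∨
⇔ ¬p3 ∨ (p3 ∧ ¬p1 ∧ ¬p2) ∨ (p2 ∧ p1)   — simplify

¬p3 ∨ (p3 ∧ ¬p1 ∧ ¬p2) ∨ (p2 ∧ p1)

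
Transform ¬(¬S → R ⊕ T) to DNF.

¬S ∧ ¬R ∧ ¬T ∨ ¬S ∧ T ∧ R

¬(¬S → R ⊕ T)
≡ ¬(¬¬S ∨ (R ⊕ T))   [eliminate →]
≡ ¬(¬¬S ∨ R ∧ ¬T ∨ ¬R ∧ T)   [expand ⊕]
≡ ¬¬¬S ∧ ¬(R ∧ ¬T) ∧ ¬(¬R ∧ T)   [De Morgan]
≡ ¬S ∧ ¬(R ∧ ¬T) ∧ ¬(¬R ∧ T)   [double negation]
≡ ¬S ∧ (¬R ∨ ¬¬T) ∧ ¬(¬R ∧ T)   [De Morgan]
≡ ¬S ∧ (¬R ∨ T) ∧ ¬(¬R ∧ T)   [double negation]
≡ ¬S ∧ (¬R ∨ T) ∧ (¬¬R ∨ ¬T)   [De Morgan]
≡ ¬S ∧ (¬R ∨ T) ∧ (R ∨ ¬T)   [double negation]
≡ ¬S ∧ ¬R ∧ R ∨ ¬S ∧ ¬R ∧ ¬T ∨ ¬S ∧ T ∧ R ∨ ¬S ∧ T ∧ ¬T   [distribute ∧ over ∨]
≡ ¬S ∧ ¬R ∧ ¬T ∨ ¬S ∧ T ∧ R   [simplify]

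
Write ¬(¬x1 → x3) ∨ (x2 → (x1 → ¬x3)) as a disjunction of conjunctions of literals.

¬x2 ∨ ¬x1 ∨ ¬x3

¬(¬x1 → x3) ∨ (x2 → (x1 → ¬x3))
⇔ ¬(¬¬x1 ∨ x3) ∨ (x2 → (x1 → ¬x3))   [eliminate →]
⇔ ¬(¬¬x1 ∨ x3) ∨ ¬x2 ∨ (x1 → ¬x3)   [eliminate →]
⇔ ¬(¬¬x1 ∨ x3) ∨ ¬x2 ∨ ¬x1 ∨ ¬x3   [eliminate →]
⇔ (¬¬¬x1 ∧ ¬x3) ∨ ¬x2 ∨ ¬x1 ∨ ¬x3   [De Morgan]
⇔ (¬x1 ∧ ¬x3) ∨ ¬x2 ∨ ¬x1 ∨ ¬x3   [double negation]
⇔ ¬x2 ∨ ¬x1 ∨ ¬x3   [simplify]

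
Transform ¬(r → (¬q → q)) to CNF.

r ∧ ¬q

¬(r → (¬q → q))
⇔ ¬(¬r ∨ (¬q → q))
⇔ ¬(¬r ∨ ¬¬q ∨ q)
⇔ ¬¬r ∧ ¬¬¬q ∧ ¬q
⇔ r ∧ ¬¬¬q ∧ ¬q
⇔ r ∧ ¬q ∧ ¬q
⇔ r ∧ ¬q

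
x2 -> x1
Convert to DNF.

x2 -> x1
≡ ~x2 | x1   [eliminate ->]

~x2 | x1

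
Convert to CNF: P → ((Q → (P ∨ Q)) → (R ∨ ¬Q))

¬P ∨ R ∨ ¬Q

P → ((Q → (P ∨ Q)) → (R ∨ ¬Q))
⇔ ¬P ∨ ((Q → (P ∨ Q)) → (R ∨ ¬Q))   [eliminate →]
⇔ ¬P ∨ ¬(Q → (P ∨ Q)) ∨ R ∨ ¬Q   [eliminate →]
⇔ ¬P ∨ ¬(¬Q ∨ P ∨ Q) ∨ R ∨ ¬Q   [eliminate →]
⇔ ¬P ∨ (¬¬Q ∧ ¬P ∧ ¬Q) ∨ R ∨ ¬Q   [De Morgan]
⇔ ¬P ∨ (Q ∧ ¬P ∧ ¬Q) ∨ R ∨ ¬Q   [double negation]
⇔ (¬P ∨ Q ∨ R ∨ ¬Q) ∧ (¬P ∨ ¬P ∨ R ∨ ¬Q) ∧ (¬P ∨ ¬Q ∨ R ∨ ¬Q)   [distribute ∨ over ∧]
⇔ ¬P ∨ R ∨ ¬Q   [simplify]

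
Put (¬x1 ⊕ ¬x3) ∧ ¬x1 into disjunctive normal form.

¬x1 ∧ x3

(¬x1 ⊕ ¬x3) ∧ ¬x1
= (¬x1 ∧ ¬¬x3 ∨ ¬¬x1 ∧ ¬x3) ∧ ¬x1   [expand ⊕]
= (¬x1 ∧ x3 ∨ ¬¬x1 ∧ ¬x3) ∧ ¬x1   [double negation]
= (¬x1 ∧ x3 ∨ x1 ∧ ¬x3) ∧ ¬x1   [double negation]
= ¬x1 ∧ x3 ∧ ¬x1 ∨ x1 ∧ ¬x3 ∧ ¬x1   [distribute ∧ over ∨]
= ¬x1 ∧ x3   [simplify]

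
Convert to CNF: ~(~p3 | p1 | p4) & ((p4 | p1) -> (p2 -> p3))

~(~p3 | p1 | p4) & ((p4 | p1) -> (p2 -> p3))
≡ ~(~p3 | p1 | p4) & (~(p4 | p1) | (p2 -> p3))   [eliminate ->]
≡ ~(~p3 | p1 | p4) & (~(p4 | p1) | ~p2 | p3)   [eliminate ->]
≡ ~~p3 & ~p1 & ~p4 & (~(p4 | p1) | ~p2 | p3)   [De Morgan]
≡ p3 & ~p1 & ~p4 & (~(p4 | p1) | ~p2 | p3)   [double negation]
≡ p3 & ~p1 & ~p4 & ((~p4 & ~p1) | ~p2 | p3)   [De Morgan]
≡ p3 & ~p1 & ~p4 & (~p4 | ~p2 | p3) & (~p1 | ~p2 | p3)   [distribute | over &]
≡ p3 & ~p1 & ~p4   [simplify]

p3 & ~p1 & ~p4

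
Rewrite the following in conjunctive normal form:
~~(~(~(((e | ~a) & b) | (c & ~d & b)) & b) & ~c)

(e | ~a | c | ~b) & (e | ~a | ~d | ~b) & ~c

~~(~(~(((e | ~a) & b) | (c & ~d & b)) & b) & ~c)
⇔ ~(~(((e | ~a) & b) | (c & ~d & b)) & b) & ~c   [double negation]
⇔ (~~(((e | ~a) & b) | (c & ~d & b)) | ~b) & ~c   [De Morgan]
⇔ (((e | ~a) & b) | (c & ~d & b) | ~b) & ~c   [double negation]
⇔ (e | ~a | c | ~b) & (e | ~a | ~d | ~b) & (e | ~a | b | ~b) & (b | c | ~b) & (b | ~d | ~b) & (b | b | ~b) & ~c   [distribute | over &]
⇔ (e | ~a | c | ~b) & (e | ~a | ~d | ~b) & ~c   [simplify]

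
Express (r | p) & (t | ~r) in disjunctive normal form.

(r | p) & (t | ~r)
⇔ (r & t) | (r & ~r) | (p & t) | (p & ~r)   — distribute & over |
⇔ (r & t) | (p & t) | (p & ~r)   — simplify

(r & t) | (p & t) | (p & ~r)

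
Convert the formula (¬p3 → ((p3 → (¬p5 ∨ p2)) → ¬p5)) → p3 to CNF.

p5 ∨ p3

(¬p3 → ((p3 → (¬p5 ∨ p2)) → ¬p5)) → p3
≡ ¬(¬p3 → ((p3 → (¬p5 ∨ p2)) → ¬p5)) ∨ p3
≡ ¬(¬¬p3 ∨ ((p3 → (¬p5 ∨ p2)) → ¬p5)) ∨ p3
≡ ¬(¬¬p3 ∨ ¬(p3 → (¬p5 ∨ p2)) ∨ ¬p5) ∨ p3
≡ ¬(¬¬p3 ∨ ¬(¬p3 ∨ ¬p5 ∨ p2) ∨ ¬p5) ∨ p3
≡ (¬¬¬p3 ∧ ¬¬(¬p3 ∨ ¬p5 ∨ p2) ∧ ¬¬p5) ∨ p3
≡ (¬p3 ∧ ¬¬(¬p3 ∨ ¬p5 ∨ p2) ∧ ¬¬p5) ∨ p3
≡ (¬p3 ∧ (¬p3 ∨ ¬p5 ∨ p2) ∧ ¬¬p5) ∨ p3
≡ (¬p3 ∧ (¬p3 ∨ ¬p5 ∨ p2) ∧ p5) ∨ p3
≡ (¬p3 ∨ p3) ∧ (¬p3 ∨ ¬p5 ∨ p2 ∨ p3) ∧ (p5 ∨ p3)
≡ p5 ∨ p3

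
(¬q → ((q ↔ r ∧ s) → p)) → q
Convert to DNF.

¬q ∧ ¬r ∧ ¬p ∨ ¬q ∧ ¬s ∧ ¬p ∨ q

(¬q → ((q ↔ r ∧ s) → p)) → q
⇔ ¬(¬q → ((q ↔ r ∧ s) → p)) ∨ q   [eliminate →]
⇔ ¬(¬¬q ∨ ((q ↔ r ∧ s) → p)) ∨ q   [eliminate →]
⇔ ¬(¬¬q ∨ ¬(q ↔ r ∧ s) ∨ p) ∨ q   [eliminate →]
⇔ ¬(¬¬q ∨ ¬((q → r ∧ s) ∧ (r ∧ s → q)) ∨ p) ∨ q   [eliminate ↔]
⇔ ¬(¬¬q ∨ ¬((¬q ∨ r ∧ s) ∧ (r ∧ s → q)) ∨ p) ∨ q   [eliminate →]
⇔ ¬(¬¬q ∨ ¬((¬q ∨ r ∧ s) ∧ (¬(r ∧ s) ∨ q)) ∨ p) ∨ q   [eliminate →]
⇔ ¬¬¬q ∧ ¬¬((¬q ∨ r ∧ s) ∧ (¬(r ∧ s) ∨ q)) ∧ ¬p ∨ q   [De Morgan]
⇔ ¬q ∧ ¬¬((¬q ∨ r ∧ s) ∧ (¬(r ∧ s) ∨ q)) ∧ ¬p ∨ q   [double negation]
⇔ ¬q ∧ (¬q ∨ r ∧ s) ∧ (¬(r ∧ s) ∨ q) ∧ ¬p ∨ q   [double negation]
⇔ ¬q ∧ (¬q ∨ r ∧ s) ∧ (¬r ∨ ¬s ∨ q) ∧ ¬p ∨ q   [De Morgan]
⇔ ¬q ∧ ¬q ∧ ¬r ∧ ¬p ∨ ¬q ∧ ¬q ∧ ¬s ∧ ¬p ∨ ¬q ∧ ¬q ∧ q ∧ ¬p ∨ ¬q ∧ r ∧ s ∧ ¬r ∧ ¬p ∨ ¬q ∧ r ∧ s ∧ ¬s ∧ ¬p ∨ ¬q ∧ r ∧ s ∧ q ∧ ¬p ∨ q   [distribute ∧ over ∨]
⇔ ¬q ∧ ¬r ∧ ¬p ∨ ¬q ∧ ¬s ∧ ¬p ∨ q   [simplify]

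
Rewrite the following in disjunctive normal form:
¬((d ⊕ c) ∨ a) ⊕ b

¬((d ⊕ c) ∨ a) ⊕ b
≡ (¬((d ⊕ c) ∨ a) ∧ ¬b) ∨ (¬¬((d ⊕ c) ∨ a) ∧ b)
≡ (¬((d ∧ ¬c) ∨ (¬d ∧ c) ∨ a) ∧ ¬b) ∨ (¬¬((d ⊕ c) ∨ a) ∧ b)
≡ (¬((d ∧ ¬c) ∨ (¬d ∧ c) ∨ a) ∧ ¬b) ∨ (¬¬((d ∧ ¬c) ∨ (¬d ∧ c) ∨ a) ∧ b)
≡ (¬(d ∧ ¬c) ∧ ¬(¬d ∧ c) ∧ ¬a ∧ ¬b) ∨ (¬¬((d ∧ ¬c) ∨ (¬d ∧ c) ∨ a) ∧ b)
≡ ((¬d ∨ ¬¬c) ∧ ¬(¬d ∧ c) ∧ ¬a ∧ ¬b) ∨ (¬¬((d ∧ ¬c) ∨ (¬d ∧ c) ∨ a) ∧ b)
≡ ((¬d ∨ c) ∧ ¬(¬d ∧ c) ∧ ¬a ∧ ¬b) ∨ (¬¬((d ∧ ¬c) ∨ (¬d ∧ c) ∨ a) ∧ b)
≡ ((¬d ∨ c) ∧ (¬¬d ∨ ¬c) ∧ ¬a ∧ ¬b) ∨ (¬¬((d ∧ ¬c) ∨ (¬d ∧ c) ∨ a) ∧ b)
≡ ((¬d ∨ c) ∧ (d ∨ ¬c) ∧ ¬a ∧ ¬b) ∨ (¬¬((d ∧ ¬c) ∨ (¬d ∧ c) ∨ a) ∧ b)
≡ ((¬d ∨ c) ∧ (d ∨ ¬c) ∧ ¬a ∧ ¬b) ∨ (((d ∧ ¬c) ∨ (¬d ∧ c) ∨ a) ∧ b)
≡ (¬d ∧ d ∧ ¬a ∧ ¬b) ∨ (¬d ∧ ¬c ∧ ¬a ∧ ¬b) ∨ (c ∧ d ∧ ¬a ∧ ¬b) ∨ (c ∧ ¬c ∧ ¬a ∧ ¬b) ∨ (d ∧ ¬c ∧ b) ∨ (¬d ∧ c ∧ b) ∨ (a ∧ b)
≡ (¬d ∧ ¬c ∧ ¬a ∧ ¬b) ∨ (c ∧ d ∧ ¬a ∧ ¬b) ∨ (d ∧ ¬c ∧ b) ∨ (¬d ∧ c ∧ b) ∨ (a ∧ b)

(¬d ∧ ¬c ∧ ¬a ∧ ¬b) ∨ (c ∧ d ∧ ¬a ∧ ¬b) ∨ (d ∧ ¬c ∧ b) ∨ (¬d ∧ c ∧ b) ∨ (a ∧ b)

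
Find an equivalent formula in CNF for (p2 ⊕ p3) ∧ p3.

(¬p2 ∨ ¬p3) ∧ p3

(p2 ⊕ p3) ∧ p3
≡ (p2 ∨ p3) ∧ ¬(p2 ∧ p3) ∧ p3   (expand ⊕)
≡ (p2 ∨ p3) ∧ (¬p2 ∨ ¬p3) ∧ p3   (De Morgan)
≡ (¬p2 ∨ ¬p3) ∧ p3   (simplify)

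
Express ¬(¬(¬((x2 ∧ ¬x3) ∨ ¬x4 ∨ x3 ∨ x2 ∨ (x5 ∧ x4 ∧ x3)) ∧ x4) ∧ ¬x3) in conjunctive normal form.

(¬x2 ∨ x3) ∧ (x4 ∨ x3)

¬(¬(¬((x2 ∧ ¬x3) ∨ ¬x4 ∨ x3 ∨ x2 ∨ (x5 ∧ x4 ∧ x3)) ∧ x4) ∧ ¬x3)
≡ ¬¬(¬((x2 ∧ ¬x3) ∨ ¬x4 ∨ x3 ∨ x2 ∨ (x5 ∧ x4 ∧ x3)) ∧ x4) ∨ ¬¬x3   [De Morgan]
≡ (¬((x2 ∧ ¬x3) ∨ ¬x4 ∨ x3 ∨ x2 ∨ (x5 ∧ x4 ∧ x3)) ∧ x4) ∨ ¬¬x3   [double negation]
≡ (¬(x2 ∧ ¬x3) ∧ ¬¬x4 ∧ ¬x3 ∧ ¬x2 ∧ ¬(x5 ∧ x4 ∧ x3) ∧ x4) ∨ ¬¬x3   [De Morgan]
≡ ((¬x2 ∨ ¬¬x3) ∧ ¬¬x4 ∧ ¬x3 ∧ ¬x2 ∧ ¬(x5 ∧ x4 ∧ x3) ∧ x4) ∨ ¬¬x3   [De Morgan]
≡ ((¬x2 ∨ x3) ∧ ¬¬x4 ∧ ¬x3 ∧ ¬x2 ∧ ¬(x5 ∧ x4 ∧ x3) ∧ x4) ∨ ¬¬x3   [double negation]
≡ ((¬x2 ∨ x3) ∧ x4 ∧ ¬x3 ∧ ¬x2 ∧ ¬(x5 ∧ x4 ∧ x3) ∧ x4) ∨ ¬¬x3   [double negation]
≡ ((¬x2 ∨ x3) ∧ x4 ∧ ¬x3 ∧ ¬x2 ∧ (¬x5 ∨ ¬x4 ∨ ¬x3) ∧ x4) ∨ ¬¬x3   [De Morgan]
≡ ((¬x2 ∨ x3) ∧ x4 ∧ ¬x3 ∧ ¬x2 ∧ (¬x5 ∨ ¬x4 ∨ ¬x3) ∧ x4) ∨ x3   [double negation]
≡ (¬x2 ∨ x3 ∨ x3) ∧ (x4 ∨ x3) ∧ (¬x3 ∨ x3) ∧ (¬x2 ∨ x3) ∧ (¬x5 ∨ ¬x4 ∨ ¬x3 ∨ x3) ∧ (x4 ∨ x3)   [distribute ∨ over ∧]
≡ (¬x2 ∨ x3) ∧ (x4 ∨ x3)   [simplify]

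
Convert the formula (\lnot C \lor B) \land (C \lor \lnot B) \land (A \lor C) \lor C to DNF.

(\lnot C \lor B) \land (C \lor \lnot B) \land (A \lor C) \lor C
≡ \lnot C \land C \land A \lor \lnot C \land C \land C \lor \lnot C \land \lnot B \land A \lor \lnot C \land \lnot B \land C \lor B \land C \land A \lor B \land C \land C \lor B \land \lnot B \land A \lor B \land \lnot B \land C \lor C   — distribute \land over \lor
≡ \lnot C \land \lnot B \land A \lor C   — simplify

\lnot C \land \lnot B \land A \lor C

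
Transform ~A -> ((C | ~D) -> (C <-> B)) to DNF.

A | (~C & D) | (~C & ~B) | (B & C)

~A -> ((C | ~D) -> (C <-> B))
≡ ~~A | ((C | ~D) -> (C <-> B))   (eliminate ->)
≡ ~~A | ~(C | ~D) | (C <-> B)   (eliminate ->)
≡ ~~A | ~(C | ~D) | ((C -> B) & (B -> C))   (eliminate <->)
≡ ~~A | ~(C | ~D) | ((~C | B) & (B -> C))   (eliminate ->)
≡ ~~A | ~(C | ~D) | ((~C | B) & (~B | C))   (eliminate ->)
≡ A | ~(C | ~D) | ((~C | B) & (~B | C))   (double negation)
≡ A | (~C & ~~D) | ((~C | B) & (~B | C))   (De Morgan)
≡ A | (~C & D) | ((~C | B) & (~B | C))   (double negation)
≡ A | (~C & D) | (~C & ~B) | (~C & C) | (B & ~B) | (B & C)   (distribute & over |)
≡ A | (~C & D) | (~C & ~B) | (B & C)   (simplify)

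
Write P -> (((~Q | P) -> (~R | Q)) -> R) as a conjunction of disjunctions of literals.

P -> (((~Q | P) -> (~R | Q)) -> R)
= ~P | (((~Q | P) -> (~R | Q)) -> R)   [eliminate ->]
= ~P | ~((~Q | P) -> (~R | Q)) | R   [eliminate ->]
= ~P | ~(~(~Q | P) | ~R | Q) | R   [eliminate ->]
= ~P | (~~(~Q | P) & ~~R & ~Q) | R   [De Morgan]
= ~P | ((~Q | P) & ~~R & ~Q) | R   [double negation]
= ~P | ((~Q | P) & R & ~Q) | R   [double negation]
= (~P | ~Q | P | R) & (~P | R | R) & (~P | ~Q | R)   [distribute | over &]
= ~P | R   [simplify]

~P | R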